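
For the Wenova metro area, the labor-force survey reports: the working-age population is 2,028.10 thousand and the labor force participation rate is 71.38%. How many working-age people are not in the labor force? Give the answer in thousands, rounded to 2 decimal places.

Share not in the labor force = 1 − 0.7138 = 0.2862.
Not in labor force = 0.2862 × 2,028.10 ≈ 580.44 thousand.

About 580.44 thousand are not in the labor force.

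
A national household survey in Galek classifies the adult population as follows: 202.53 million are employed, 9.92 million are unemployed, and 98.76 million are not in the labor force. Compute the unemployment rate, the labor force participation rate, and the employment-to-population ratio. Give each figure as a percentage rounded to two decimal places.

Labor force = employed + unemployed = 202.53 + 9.92 = 212.45 million.
Working-age population = 212.45 + 98.76 = 311.21 million.
Unemployment rate = 9.92 / 212.45 = 4.67%.
Labor force participation rate = 212.45 / 311.21 = 68.27%.
Employment-population ratio = 202.53 / 311.21 = 65.08%.

Unemployment rate ≈ 4.67%; labor force participation rate ≈ 68.27%; employment-population ratio ≈ 65.08%.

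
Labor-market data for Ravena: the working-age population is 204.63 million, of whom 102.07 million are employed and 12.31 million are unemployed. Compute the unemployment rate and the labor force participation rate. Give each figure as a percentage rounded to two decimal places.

Labor force = employed + unemployed = 102.07 + 12.31 = 114.38 million.
Unemployment rate = 12.31 / 114.38 = 10.76%.
Labor force participation rate = 114.38 / 204.63 = 55.90%.

Unemployment rate ≈ 10.76%; labor force participation rate ≈ 55.90%.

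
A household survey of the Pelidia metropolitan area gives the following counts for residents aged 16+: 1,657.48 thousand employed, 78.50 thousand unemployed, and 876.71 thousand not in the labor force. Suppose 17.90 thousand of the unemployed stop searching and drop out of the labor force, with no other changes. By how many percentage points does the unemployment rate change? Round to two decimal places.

The unemployment rate changes by −0.99 percentage points.

Initially, labor force = 1,657.48 + 78.50 = 1,735.98 thousand, so u = 78.50/1,735.98 = 4.52%.
After the change, unemployed and labor force both fall by 17.90 → E = 1,657.48, U = 60.60, labor force = 1,718.08 thousand.
New unemployment rate = 60.60 / 1,718.08 = 3.53%.
Change = 3.53% − 4.52% = −0.99 percentage points.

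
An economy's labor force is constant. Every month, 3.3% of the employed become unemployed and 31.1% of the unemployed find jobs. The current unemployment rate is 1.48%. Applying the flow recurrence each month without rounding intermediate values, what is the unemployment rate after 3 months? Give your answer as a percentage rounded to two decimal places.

With a fixed labor force, u_{t+1} = u_t + s·(1−u_t) − f·u_t = u_t·(1−s−f) + s.
Here 1−s−f = 0.656 and s = 0.033.
u_1 = 0.014800 × 0.656 + 0.033 = 0.042709.
u_2 = 0.042709 × 0.656 + 0.033 = 0.061017.
u_3 = 0.061017 × 0.656 + 0.033 = 0.073027.

Unemployment rate after three months ≈ 7.30%.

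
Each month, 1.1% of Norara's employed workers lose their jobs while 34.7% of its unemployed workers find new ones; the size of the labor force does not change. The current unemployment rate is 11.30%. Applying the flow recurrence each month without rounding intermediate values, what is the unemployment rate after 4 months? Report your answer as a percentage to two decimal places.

With a fixed labor force, u_{t+1} = u_t + s·(1−u_t) − f·u_t = u_t·(1−s−f) + s.
Here 1−s−f = 0.642 and s = 0.011.
u_1 = 0.113000 × 0.642 + 0.011 = 0.083546.
u_2 = 0.083546 × 0.642 + 0.011 = 0.064637.
u_3 = 0.064637 × 0.642 + 0.011 = 0.052497.
u_4 = 0.052497 × 0.642 + 0.011 = 0.044703.

Unemployment rate after four months ≈ 4.47%.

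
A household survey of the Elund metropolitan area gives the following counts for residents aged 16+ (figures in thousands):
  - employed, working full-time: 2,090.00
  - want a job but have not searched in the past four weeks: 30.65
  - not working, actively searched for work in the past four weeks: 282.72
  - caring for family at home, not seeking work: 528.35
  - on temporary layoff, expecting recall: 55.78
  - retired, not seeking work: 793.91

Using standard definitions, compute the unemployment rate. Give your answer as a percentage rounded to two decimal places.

Employed = 2,090.00 thousand.
Unemployed = 282.72 + 55.78 = 338.50 thousand (jobless and actively searching, or on temporary layoff).
Labor force = 2,090.00 + 338.50 = 2,428.50 thousand.
Unemployment rate = 338.50 / 2,428.50 = 13.94%.

Unemployment rate ≈ 13.94%.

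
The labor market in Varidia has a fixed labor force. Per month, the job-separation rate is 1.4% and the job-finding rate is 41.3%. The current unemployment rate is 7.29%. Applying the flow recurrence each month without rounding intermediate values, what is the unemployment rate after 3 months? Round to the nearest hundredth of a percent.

Unemployment rate after three months ≈ 4.03%.

With a fixed labor force, u_{t+1} = u_t + s·(1−u_t) − f·u_t = u_t·(1−s−f) + s.
Here 1−s−f = 0.573 and s = 0.014.
u_1 = 0.072900 × 0.573 + 0.014 = 0.055772.
u_2 = 0.055772 × 0.573 + 0.014 = 0.045957.
u_3 = 0.045957 × 0.573 + 0.014 = 0.040333.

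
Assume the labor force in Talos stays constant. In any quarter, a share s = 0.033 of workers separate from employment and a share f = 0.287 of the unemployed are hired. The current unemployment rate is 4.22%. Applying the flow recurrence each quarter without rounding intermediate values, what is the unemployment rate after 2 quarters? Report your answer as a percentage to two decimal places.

With a fixed labor force, u_{t+1} = u_t + s·(1−u_t) − f·u_t = u_t·(1−s−f) + s.
Here 1−s−f = 0.680 and s = 0.033.
u_1 = 0.042200 × 0.680 + 0.033 = 0.061696.
u_2 = 0.061696 × 0.680 + 0.033 = 0.074953.

Unemployment rate after two quarters ≈ 7.50%.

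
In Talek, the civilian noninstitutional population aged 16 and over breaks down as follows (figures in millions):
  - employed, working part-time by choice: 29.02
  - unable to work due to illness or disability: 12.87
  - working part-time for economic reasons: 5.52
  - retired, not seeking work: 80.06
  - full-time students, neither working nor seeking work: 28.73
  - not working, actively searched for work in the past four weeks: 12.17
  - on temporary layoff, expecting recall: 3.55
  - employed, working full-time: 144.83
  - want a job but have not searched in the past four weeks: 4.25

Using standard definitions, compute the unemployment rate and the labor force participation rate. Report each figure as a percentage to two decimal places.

Employed = 29.02 + 5.52 + 144.83 = 179.37 million (anyone who worked, including part-time for economic reasons, counts as employed).
Unemployed = 12.17 + 3.55 = 15.72 million (jobless and actively searching, or on temporary layoff).
Labor force = 179.37 + 15.72 = 195.09 million.
Not in labor force = 12.87 + 80.06 + 28.73 + 4.25 = 125.91 million (those not working and not actively searching are outside the labor force — including those who want a job but have given up searching).
Civilian working-age population = 195.09 + 125.91 = 321.00 million.
Unemployment rate = 15.72 / 195.09 = 8.06%.
Labor force participation rate = 195.09 / 321.00 = 60.78%.

Unemployment rate ≈ 8.06%; labor force participation rate ≈ 60.78%.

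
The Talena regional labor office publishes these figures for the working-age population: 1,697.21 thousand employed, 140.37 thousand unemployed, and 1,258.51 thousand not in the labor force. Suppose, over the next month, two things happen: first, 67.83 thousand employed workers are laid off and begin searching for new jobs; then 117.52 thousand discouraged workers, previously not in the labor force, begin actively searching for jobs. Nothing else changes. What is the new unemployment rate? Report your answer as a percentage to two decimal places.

Initially, labor force = 1,697.21 + 140.37 = 1,837.58 thousand, so u = 140.37/1,837.58 = 7.64%.
After the first change, employed falls and unemployed rises by 67.83; labor force unchanged → E = 1,629.38, U = 208.20, labor force = 1,837.58 thousand.
After the second change, unemployed and labor force both rise by 117.52 → E = 1,629.38, U = 325.72, labor force = 1,955.10 thousand.
New unemployment rate = 325.72 / 1,955.10 = 16.66%.

New unemployment rate ≈ 16.66%.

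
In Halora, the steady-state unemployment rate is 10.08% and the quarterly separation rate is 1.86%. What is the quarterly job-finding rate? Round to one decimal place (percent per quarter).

From u* = s/(s+f): f = s·(1−u)/u.
f = 1.86 × (1 − 0.1008) / 0.1008 = 1.6725 / 0.1008 ≈ 16.6% per quarter.

Job-finding rate ≈ 16.6% per quarter.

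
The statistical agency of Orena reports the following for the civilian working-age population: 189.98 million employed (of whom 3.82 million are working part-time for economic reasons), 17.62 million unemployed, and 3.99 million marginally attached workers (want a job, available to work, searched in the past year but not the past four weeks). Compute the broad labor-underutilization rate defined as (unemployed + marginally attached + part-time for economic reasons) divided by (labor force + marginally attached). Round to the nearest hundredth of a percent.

Labor force = 189.98 + 17.62 = 207.60 million.
Numerator = 17.62 + 3.99 + 3.82 = 25.43 million.
Denominator = 207.60 + 3.99 = 211.59 million.
Broad rate = 25.43 / 211.59 = 12.02%.

Broad underutilization rate ≈ 12.02%.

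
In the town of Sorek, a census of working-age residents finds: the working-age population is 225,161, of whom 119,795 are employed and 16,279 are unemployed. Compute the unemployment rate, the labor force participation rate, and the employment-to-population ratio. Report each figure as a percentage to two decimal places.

Unemployment rate ≈ 11.96%; labor force participation rate ≈ 60.43%; employment-population ratio ≈ 53.20%.

Labor force = employed + unemployed = 119,795 + 16,279 = 136,074.
Unemployment rate = 16,279 / 136,074 = 11.96%.
Labor force participation rate = 136,074 / 225,161 = 60.43%.
Employment-population ratio = 119,795 / 225,161 = 53.20%.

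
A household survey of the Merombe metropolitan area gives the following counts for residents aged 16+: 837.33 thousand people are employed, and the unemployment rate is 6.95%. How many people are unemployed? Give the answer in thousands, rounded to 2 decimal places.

Let U be the number unemployed. The labor force is E + U, and U/(E+U) = 0.0695.
So U = 0.0695 × 837.33 / (1 − 0.0695) = 58.1944 / 0.9305 ≈ 62.54 thousand.

About 62.54 thousand are unemployed.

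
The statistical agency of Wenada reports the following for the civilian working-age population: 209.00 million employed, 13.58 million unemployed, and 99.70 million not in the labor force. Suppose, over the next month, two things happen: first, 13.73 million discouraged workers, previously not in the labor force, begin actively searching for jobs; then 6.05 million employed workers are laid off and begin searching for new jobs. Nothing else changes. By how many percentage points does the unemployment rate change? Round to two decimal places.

The unemployment rate changes by +8.02 percentage points.

Initially, labor force = 209.00 + 13.58 = 222.58 million, so u = 13.58/222.58 = 6.10%.
After the first change, unemployed and labor force both rise by 13.73 → E = 209.00, U = 27.31, labor force = 236.31 million.
After the second change, employed falls and unemployed rises by 6.05; labor force unchanged → E = 202.95, U = 33.36, labor force = 236.31 million.
New unemployment rate = 33.36 / 236.31 = 14.12%.
Change = 14.12% − 6.10% = +8.02 percentage points.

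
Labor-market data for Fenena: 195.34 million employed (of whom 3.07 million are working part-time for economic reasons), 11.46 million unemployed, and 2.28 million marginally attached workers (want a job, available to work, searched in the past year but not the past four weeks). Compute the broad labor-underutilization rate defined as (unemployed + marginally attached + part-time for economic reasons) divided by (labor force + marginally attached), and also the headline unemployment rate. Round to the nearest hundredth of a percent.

Broad underutilization rate ≈ 8.04%; headline unemployment rate ≈ 5.54%.

Labor force = 195.34 + 11.46 = 206.80 million.
Numerator = 11.46 + 2.28 + 3.07 = 16.81 million.
Denominator = 206.80 + 2.28 = 209.08 million.
Broad rate = 16.81 / 209.08 = 8.04%.
Headline unemployment rate = 11.46 / 206.80 = 5.54%.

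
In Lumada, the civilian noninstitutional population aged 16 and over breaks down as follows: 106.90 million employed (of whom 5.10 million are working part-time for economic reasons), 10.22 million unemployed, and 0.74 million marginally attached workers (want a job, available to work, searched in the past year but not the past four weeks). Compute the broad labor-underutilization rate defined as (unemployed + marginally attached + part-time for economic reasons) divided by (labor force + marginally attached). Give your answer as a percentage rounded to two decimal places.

Labor force = 106.90 + 10.22 = 117.12 million.
Numerator = 10.22 + 0.74 + 5.10 = 16.06 million.
Denominator = 117.12 + 0.74 = 117.86 million.
Broad rate = 16.06 / 117.86 = 13.63%.

Broad underutilization rate ≈ 13.63%.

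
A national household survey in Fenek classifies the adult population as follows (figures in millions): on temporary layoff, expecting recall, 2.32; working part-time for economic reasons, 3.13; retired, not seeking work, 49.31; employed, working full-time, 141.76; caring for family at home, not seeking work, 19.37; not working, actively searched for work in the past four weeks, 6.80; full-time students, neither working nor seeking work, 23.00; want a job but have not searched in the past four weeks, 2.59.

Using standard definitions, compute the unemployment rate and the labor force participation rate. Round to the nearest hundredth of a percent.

Employed = 3.13 + 141.76 = 144.89 million (anyone who worked, including part-time for economic reasons, counts as employed).
Unemployed = 2.32 + 6.80 = 9.12 million (jobless and actively searching, or on temporary layoff).
Labor force = 144.89 + 9.12 = 154.01 million.
Not in labor force = 49.31 + 19.37 + 23.00 + 2.59 = 94.27 million (those not working and not actively searching are outside the labor force — including those who want a job but have given up searching).
Civilian working-age population = 154.01 + 94.27 = 248.28 million.
Unemployment rate = 9.12 / 154.01 = 5.92%.
Labor force participation rate = 154.01 / 248.28 = 62.03%.

Unemployment rate ≈ 5.92%; labor force participation rate ≈ 62.03%.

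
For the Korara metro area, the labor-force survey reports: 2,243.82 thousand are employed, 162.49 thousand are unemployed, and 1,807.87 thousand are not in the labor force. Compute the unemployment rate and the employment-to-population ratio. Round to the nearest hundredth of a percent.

Labor force = employed + unemployed = 2,243.82 + 162.49 = 2,406.31 thousand.
Working-age population = 2,406.31 + 1,807.87 = 4,214.18 thousand.
Unemployment rate = 162.49 / 2,406.31 = 6.75%.
Employment-population ratio = 2,243.82 / 4,214.18 = 53.24%.

Unemployment rate ≈ 6.75%; employment-population ratio ≈ 53.24%.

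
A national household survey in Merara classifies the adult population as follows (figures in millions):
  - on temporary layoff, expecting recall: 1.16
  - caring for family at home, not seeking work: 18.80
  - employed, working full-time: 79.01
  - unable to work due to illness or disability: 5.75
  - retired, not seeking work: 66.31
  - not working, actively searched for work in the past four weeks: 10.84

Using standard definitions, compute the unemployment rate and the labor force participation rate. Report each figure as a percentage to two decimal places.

Unemployment rate ≈ 13.19%; labor force participation rate ≈ 50.04%.

Employed = 79.01 million.
Unemployed = 1.16 + 10.84 = 12.00 million (jobless and actively searching, or on temporary layoff).
Labor force = 79.01 + 12.00 = 91.01 million.
Not in labor force = 18.80 + 5.75 + 66.31 = 90.86 million (those not working and not actively searching are outside the labor force).
Civilian working-age population = 91.01 + 90.86 = 181.87 million.
Unemployment rate = 12.00 / 91.01 = 13.19%.
Labor force participation rate = 91.01 / 181.87 = 50.04%.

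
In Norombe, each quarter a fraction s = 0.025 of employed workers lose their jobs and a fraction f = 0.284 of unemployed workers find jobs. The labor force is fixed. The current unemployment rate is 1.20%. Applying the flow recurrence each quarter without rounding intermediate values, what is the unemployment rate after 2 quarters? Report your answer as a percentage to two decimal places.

With a fixed labor force, u_{t+1} = u_t + s·(1−u_t) − f·u_t = u_t·(1−s−f) + s.
Here 1−s−f = 0.691 and s = 0.025.
u_1 = 0.012000 × 0.691 + 0.025 = 0.033292.
u_2 = 0.033292 × 0.691 + 0.025 = 0.048005.

Unemployment rate after two quarters ≈ 4.80%.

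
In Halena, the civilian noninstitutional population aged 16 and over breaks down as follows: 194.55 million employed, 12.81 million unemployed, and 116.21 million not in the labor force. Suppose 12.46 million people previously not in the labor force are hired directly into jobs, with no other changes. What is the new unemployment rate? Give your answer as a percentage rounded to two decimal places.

New unemployment rate ≈ 5.83%.

Initially, labor force = 194.55 + 12.81 = 207.36 million, so u = 12.81/207.36 = 6.18%.
After the change, employed and labor force both rise by 12.46; unemployed unchanged → E = 207.01, U = 12.81, labor force = 219.82 million.
New unemployment rate = 12.81 / 219.82 = 5.83%.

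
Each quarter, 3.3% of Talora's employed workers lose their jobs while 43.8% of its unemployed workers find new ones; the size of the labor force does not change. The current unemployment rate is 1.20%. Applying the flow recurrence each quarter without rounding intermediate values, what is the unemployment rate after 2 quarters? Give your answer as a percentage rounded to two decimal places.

With a fixed labor force, u_{t+1} = u_t + s·(1−u_t) − f·u_t = u_t·(1−s−f) + s.
Here 1−s−f = 0.529 and s = 0.033.
u_1 = 0.012000 × 0.529 + 0.033 = 0.039348.
u_2 = 0.039348 × 0.529 + 0.033 = 0.053815.

Unemployment rate after two quarters ≈ 5.38%.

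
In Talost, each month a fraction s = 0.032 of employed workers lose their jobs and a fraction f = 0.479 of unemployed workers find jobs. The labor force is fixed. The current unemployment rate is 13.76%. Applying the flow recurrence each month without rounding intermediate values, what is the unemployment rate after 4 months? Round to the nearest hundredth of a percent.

With a fixed labor force, u_{t+1} = u_t + s·(1−u_t) − f·u_t = u_t·(1−s−f) + s.
Here 1−s−f = 0.489 and s = 0.032.
u_1 = 0.137600 × 0.489 + 0.032 = 0.099286.
u_2 = 0.099286 × 0.489 + 0.032 = 0.080551.
u_3 = 0.080551 × 0.489 + 0.032 = 0.071389.
u_4 = 0.071389 × 0.489 + 0.032 = 0.066909.

Unemployment rate after four months ≈ 6.69%.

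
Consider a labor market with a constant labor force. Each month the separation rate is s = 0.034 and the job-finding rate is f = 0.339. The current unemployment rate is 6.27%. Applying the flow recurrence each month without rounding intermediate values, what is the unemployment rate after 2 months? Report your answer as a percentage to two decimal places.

Unemployment rate after two months ≈ 8.00%.

With a fixed labor force, u_{t+1} = u_t + s·(1−u_t) − f·u_t = u_t·(1−s−f) + s.
Here 1−s−f = 0.627 and s = 0.034.
u_1 = 0.062700 × 0.627 + 0.034 = 0.073313.
u_2 = 0.073313 × 0.627 + 0.034 = 0.079967.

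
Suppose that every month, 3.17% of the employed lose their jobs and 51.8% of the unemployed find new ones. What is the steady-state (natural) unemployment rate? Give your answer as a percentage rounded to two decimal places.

At steady state the flows balance: s·E = f·U, so U/(E+U) = s/(s+f).
u* = 3.17 / (3.17 + 51.8) = 3.17 / 54.97 = 5.77%.

Steady-state unemployment rate ≈ 5.77%.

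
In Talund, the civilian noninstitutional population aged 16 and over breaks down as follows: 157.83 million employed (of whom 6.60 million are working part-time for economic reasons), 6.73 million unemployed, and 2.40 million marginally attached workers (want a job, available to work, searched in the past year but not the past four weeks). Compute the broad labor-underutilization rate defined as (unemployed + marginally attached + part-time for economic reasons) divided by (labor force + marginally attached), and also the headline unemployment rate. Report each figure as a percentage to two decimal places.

Labor force = 157.83 + 6.73 = 164.56 million.
Numerator = 6.73 + 2.40 + 6.60 = 15.73 million.
Denominator = 164.56 + 2.40 = 166.96 million.
Broad rate = 15.73 / 166.96 = 9.42%.
Headline unemployment rate = 6.73 / 164.56 = 4.09%.

Broad underutilization rate ≈ 9.42%; headline unemployment rate ≈ 4.09%.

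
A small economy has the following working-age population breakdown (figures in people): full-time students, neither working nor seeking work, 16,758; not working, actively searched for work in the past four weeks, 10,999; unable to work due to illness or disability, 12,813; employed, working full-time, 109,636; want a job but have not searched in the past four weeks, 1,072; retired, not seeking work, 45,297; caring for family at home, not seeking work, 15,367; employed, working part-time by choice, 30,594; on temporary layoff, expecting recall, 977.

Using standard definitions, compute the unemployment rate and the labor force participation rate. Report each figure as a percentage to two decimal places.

Unemployment rate ≈ 7.87%; labor force participation rate ≈ 62.50%.

Employed = 109,636 + 30,594 = 140,230.
Unemployed = 10,999 + 977 = 11,976 (jobless and actively searching, or on temporary layoff).
Labor force = 140,230 + 11,976 = 152,206.
Not in labor force = 16,758 + 12,813 + 1,072 + 45,297 + 15,367 = 91,307 (those not working and not actively searching are outside the labor force — including those who want a job but have given up searching).
Civilian working-age population = 152,206 + 91,307 = 243,513.
Unemployment rate = 11,976 / 152,206 = 7.87%.
Labor force participation rate = 152,206 / 243,513 = 62.50%.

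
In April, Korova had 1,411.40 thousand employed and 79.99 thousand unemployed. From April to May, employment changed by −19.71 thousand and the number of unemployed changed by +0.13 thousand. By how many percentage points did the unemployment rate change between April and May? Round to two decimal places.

The unemployment rate changed by +0.08 percentage points.

April: labor force = 1,411.40 + 79.99 = 1,491.39; u = 79.99/1,491.39 = 5.36%.
May: labor force = 1,391.69 + 80.12 = 1,471.81; u = 80.12/1,471.81 = 5.44%.
Change = 5.44% − 5.36% = +0.08 pp.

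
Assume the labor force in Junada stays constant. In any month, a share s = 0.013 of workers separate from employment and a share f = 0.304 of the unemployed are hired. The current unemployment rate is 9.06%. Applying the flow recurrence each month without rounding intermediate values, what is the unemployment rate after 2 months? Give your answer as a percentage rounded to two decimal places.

With a fixed labor force, u_{t+1} = u_t + s·(1−u_t) − f·u_t = u_t·(1−s−f) + s.
Here 1−s−f = 0.683 and s = 0.013.
u_1 = 0.090600 × 0.683 + 0.013 = 0.074880.
u_2 = 0.074880 × 0.683 + 0.013 = 0.064143.

Unemployment rate after two months ≈ 6.41%.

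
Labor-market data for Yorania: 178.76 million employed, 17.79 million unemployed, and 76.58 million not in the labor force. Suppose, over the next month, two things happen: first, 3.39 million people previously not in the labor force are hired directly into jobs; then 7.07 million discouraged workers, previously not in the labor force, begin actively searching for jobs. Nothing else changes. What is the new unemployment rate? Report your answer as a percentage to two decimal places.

New unemployment rate ≈ 12.01%.

Initially, labor force = 178.76 + 17.79 = 196.55 million, so u = 17.79/196.55 = 9.05%.
After the first change, employed and labor force both rise by 3.39; unemployed unchanged → E = 182.15, U = 17.79, labor force = 199.94 million.
After the second change, unemployed and labor force both rise by 7.07 → E = 182.15, U = 24.86, labor force = 207.01 million.
New unemployment rate = 24.86 / 207.01 = 12.01%.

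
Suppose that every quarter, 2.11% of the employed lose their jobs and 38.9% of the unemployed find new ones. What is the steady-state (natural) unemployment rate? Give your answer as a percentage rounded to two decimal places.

At steady state the flows balance: s·E = f·U, so U/(E+U) = s/(s+f).
u* = 2.11 / (2.11 + 38.9) = 2.11 / 41.01 = 5.15%.

Steady-state unemployment rate ≈ 5.15%.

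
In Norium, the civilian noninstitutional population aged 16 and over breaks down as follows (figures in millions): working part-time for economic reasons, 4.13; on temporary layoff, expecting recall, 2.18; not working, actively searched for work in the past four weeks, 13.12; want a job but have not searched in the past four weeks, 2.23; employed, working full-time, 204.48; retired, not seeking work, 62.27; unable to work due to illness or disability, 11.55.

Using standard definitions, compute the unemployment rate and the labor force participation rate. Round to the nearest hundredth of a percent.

Unemployment rate ≈ 6.83%; labor force participation rate ≈ 74.65%.

Employed = 4.13 + 204.48 = 208.61 million (anyone who worked, including part-time for economic reasons, counts as employed).
Unemployed = 2.18 + 13.12 = 15.30 million (jobless and actively searching, or on temporary layoff).
Labor force = 208.61 + 15.30 = 223.91 million.
Not in labor force = 2.23 + 62.27 + 11.55 = 76.05 million (those not working and not actively searching are outside the labor force — including those who want a job but have given up searching).
Civilian working-age population = 223.91 + 76.05 = 299.96 million.
Unemployment rate = 15.30 / 223.91 = 6.83%.
Labor force participation rate = 223.91 / 299.96 = 74.65%.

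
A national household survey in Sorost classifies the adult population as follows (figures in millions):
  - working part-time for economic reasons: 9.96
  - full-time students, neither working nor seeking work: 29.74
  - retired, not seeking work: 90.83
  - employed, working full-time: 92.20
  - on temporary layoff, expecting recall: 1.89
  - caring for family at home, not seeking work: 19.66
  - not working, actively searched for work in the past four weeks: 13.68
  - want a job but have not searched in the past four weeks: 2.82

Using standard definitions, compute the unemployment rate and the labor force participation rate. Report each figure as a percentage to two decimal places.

Unemployment rate ≈ 13.23%; labor force participation rate ≈ 45.15%.

Employed = 9.96 + 92.20 = 102.16 million (anyone who worked, including part-time for economic reasons, counts as employed).
Unemployed = 1.89 + 13.68 = 15.57 million (jobless and actively searching, or on temporary layoff).
Labor force = 102.16 + 15.57 = 117.73 million.
Not in labor force = 29.74 + 90.83 + 19.66 + 2.82 = 143.05 million (those not working and not actively searching are outside the labor force — including those who want a job but have given up searching).
Civilian working-age population = 117.73 + 143.05 = 260.78 million.
Unemployment rate = 15.57 / 117.73 = 13.23%.
Labor force participation rate = 117.73 / 260.78 = 45.15%.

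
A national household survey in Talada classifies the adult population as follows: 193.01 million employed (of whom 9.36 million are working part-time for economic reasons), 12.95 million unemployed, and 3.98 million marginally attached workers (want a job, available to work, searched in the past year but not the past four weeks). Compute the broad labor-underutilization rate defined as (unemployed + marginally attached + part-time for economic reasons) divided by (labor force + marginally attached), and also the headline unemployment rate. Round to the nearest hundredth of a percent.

Labor force = 193.01 + 12.95 = 205.96 million.
Numerator = 12.95 + 3.98 + 9.36 = 26.29 million.
Denominator = 205.96 + 3.98 = 209.94 million.
Broad rate = 26.29 / 209.94 = 12.52%.
Headline unemployment rate = 12.95 / 205.96 = 6.29%.

Broad underutilization rate ≈ 12.52%; headline unemployment rate ≈ 6.29%.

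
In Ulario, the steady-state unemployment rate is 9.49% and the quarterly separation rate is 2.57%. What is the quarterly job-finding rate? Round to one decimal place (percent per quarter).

Job-finding rate ≈ 24.5% per quarter.

From u* = s/(s+f): f = s·(1−u)/u.
f = 2.57 × (1 − 0.0949) / 0.0949 = 2.3261 / 0.0949 ≈ 24.5% per quarter.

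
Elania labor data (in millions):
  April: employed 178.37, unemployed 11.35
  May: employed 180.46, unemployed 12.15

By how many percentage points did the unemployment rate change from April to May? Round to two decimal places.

April: labor force = 178.37 + 11.35 = 189.72; u = 11.35/189.72 = 5.98%.
May: labor force = 180.46 + 12.15 = 192.61; u = 12.15/192.61 = 6.31%.
Change = 6.31% − 5.98% = +0.33 pp.

The unemployment rate changed by +0.33 percentage points.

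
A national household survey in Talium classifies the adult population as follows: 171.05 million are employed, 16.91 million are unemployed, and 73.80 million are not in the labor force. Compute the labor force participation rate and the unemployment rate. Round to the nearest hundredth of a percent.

Labor force = employed + unemployed = 171.05 + 16.91 = 187.96 million.
Working-age population = 187.96 + 73.80 = 261.76 million.
Unemployment rate = 16.91 / 187.96 = 9.00%.
Labor force participation rate = 187.96 / 261.76 = 71.81%.

Labor force participation rate ≈ 71.81%; unemployment rate ≈ 9.00%.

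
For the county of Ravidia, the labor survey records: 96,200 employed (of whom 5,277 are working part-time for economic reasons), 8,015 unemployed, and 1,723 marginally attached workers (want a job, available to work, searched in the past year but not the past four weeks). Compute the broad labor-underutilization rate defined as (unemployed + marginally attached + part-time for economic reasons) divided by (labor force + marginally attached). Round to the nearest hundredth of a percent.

Labor force = 96,200 + 8,015 = 104,215.
Numerator = 8,015 + 1,723 + 5,277 = 15,015.
Denominator = 104,215 + 1,723 = 105,938.
Broad rate = 15,015 / 105,938 = 14.17%.

Broad underutilization rate ≈ 14.17%.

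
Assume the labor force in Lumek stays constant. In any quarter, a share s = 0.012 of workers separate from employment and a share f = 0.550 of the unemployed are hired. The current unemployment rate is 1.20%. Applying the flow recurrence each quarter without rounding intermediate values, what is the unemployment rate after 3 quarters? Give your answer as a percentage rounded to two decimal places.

Unemployment rate after three quarters ≈ 2.06%.

With a fixed labor force, u_{t+1} = u_t + s·(1−u_t) − f·u_t = u_t·(1−s−f) + s.
Here 1−s−f = 0.438 and s = 0.012.
u_1 = 0.012000 × 0.438 + 0.012 = 0.017256.
u_2 = 0.017256 × 0.438 + 0.012 = 0.019558.
u_3 = 0.019558 × 0.438 + 0.012 = 0.020566.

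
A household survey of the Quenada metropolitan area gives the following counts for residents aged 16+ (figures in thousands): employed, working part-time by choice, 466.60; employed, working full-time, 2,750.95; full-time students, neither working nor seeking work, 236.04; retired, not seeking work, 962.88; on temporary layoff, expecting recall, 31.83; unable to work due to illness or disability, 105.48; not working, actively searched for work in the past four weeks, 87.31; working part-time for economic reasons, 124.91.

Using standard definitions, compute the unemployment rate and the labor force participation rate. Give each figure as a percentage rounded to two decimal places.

Employed = 466.60 + 2,750.95 + 124.91 = 3,342.46 thousand (anyone who worked, including part-time for economic reasons, counts as employed).
Unemployed = 31.83 + 87.31 = 119.14 thousand (jobless and actively searching, or on temporary layoff).
Labor force = 3,342.46 + 119.14 = 3,461.60 thousand.
Not in labor force = 236.04 + 962.88 + 105.48 = 1,304.40 thousand (those not working and not actively searching are outside the labor force).
Civilian working-age population = 3,461.60 + 1,304.40 = 4,766.00 thousand.
Unemployment rate = 119.14 / 3,461.60 = 3.44%.
Labor force participation rate = 3,461.60 / 4,766.00 = 72.63%.

Unemployment rate ≈ 3.44%; labor force participation rate ≈ 72.63%.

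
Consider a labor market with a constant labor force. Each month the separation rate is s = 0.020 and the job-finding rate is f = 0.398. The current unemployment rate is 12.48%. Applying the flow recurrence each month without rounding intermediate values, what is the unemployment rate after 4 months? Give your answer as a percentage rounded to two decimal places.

With a fixed labor force, u_{t+1} = u_t + s·(1−u_t) − f·u_t = u_t·(1−s−f) + s.
Here 1−s−f = 0.582 and s = 0.020.
u_1 = 0.124800 × 0.582 + 0.020 = 0.092634.
u_2 = 0.092634 × 0.582 + 0.020 = 0.073913.
u_3 = 0.073913 × 0.582 + 0.020 = 0.063017.
u_4 = 0.063017 × 0.582 + 0.020 = 0.056676.

Unemployment rate after four months ≈ 5.67%.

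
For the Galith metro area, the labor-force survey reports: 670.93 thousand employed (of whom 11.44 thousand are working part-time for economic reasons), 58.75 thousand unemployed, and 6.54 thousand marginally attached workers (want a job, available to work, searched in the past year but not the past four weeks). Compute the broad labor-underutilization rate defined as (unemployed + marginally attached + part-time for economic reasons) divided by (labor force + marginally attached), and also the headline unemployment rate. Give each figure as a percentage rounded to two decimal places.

Broad underutilization rate ≈ 10.42%; headline unemployment rate ≈ 8.05%.

Labor force = 670.93 + 58.75 = 729.68 thousand.
Numerator = 58.75 + 6.54 + 11.44 = 76.73 thousand.
Denominator = 729.68 + 6.54 = 736.22 thousand.
Broad rate = 76.73 / 736.22 = 10.42%.
Headline unemployment rate = 58.75 / 729.68 = 8.05%.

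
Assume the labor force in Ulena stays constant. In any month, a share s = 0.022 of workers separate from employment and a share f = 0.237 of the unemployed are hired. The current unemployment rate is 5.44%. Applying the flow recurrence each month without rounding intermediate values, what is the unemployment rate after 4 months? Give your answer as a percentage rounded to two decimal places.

Unemployment rate after four months ≈ 7.57%.

With a fixed labor force, u_{t+1} = u_t + s·(1−u_t) − f·u_t = u_t·(1−s−f) + s.
Here 1−s−f = 0.741 and s = 0.022.
u_1 = 0.054400 × 0.741 + 0.022 = 0.062310.
u_2 = 0.062310 × 0.741 + 0.022 = 0.068172.
u_3 = 0.068172 × 0.741 + 0.022 = 0.072515.
u_4 = 0.072515 × 0.741 + 0.022 = 0.075734.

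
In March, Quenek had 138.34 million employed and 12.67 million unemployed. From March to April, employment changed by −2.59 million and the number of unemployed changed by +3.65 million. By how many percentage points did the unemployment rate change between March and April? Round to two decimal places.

March: labor force = 138.34 + 12.67 = 151.01; u = 12.67/151.01 = 8.39%.
April: labor force = 135.75 + 16.32 = 152.07; u = 16.32/152.07 = 10.73%.
Change = 10.73% − 8.39% = +2.34 pp.

The unemployment rate changed by +2.34 percentage points.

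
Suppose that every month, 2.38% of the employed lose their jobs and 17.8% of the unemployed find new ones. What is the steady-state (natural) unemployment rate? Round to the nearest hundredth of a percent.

Steady-state unemployment rate ≈ 11.79%.

At steady state the flows balance: s·E = f·U, so U/(E+U) = s/(s+f).
u* = 2.38 / (2.38 + 17.8) = 2.38 / 20.18 = 11.79%.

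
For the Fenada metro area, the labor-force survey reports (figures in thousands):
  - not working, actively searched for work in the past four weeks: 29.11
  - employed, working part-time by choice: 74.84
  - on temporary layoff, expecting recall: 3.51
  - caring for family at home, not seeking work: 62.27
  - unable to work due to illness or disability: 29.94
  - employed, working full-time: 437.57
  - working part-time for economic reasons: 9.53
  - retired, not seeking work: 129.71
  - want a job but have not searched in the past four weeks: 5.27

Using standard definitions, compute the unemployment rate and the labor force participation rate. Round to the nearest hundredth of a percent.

Unemployment rate ≈ 5.88%; labor force participation rate ≈ 70.94%.

Employed = 74.84 + 437.57 + 9.53 = 521.94 thousand (anyone who worked, including part-time for economic reasons, counts as employed).
Unemployed = 29.11 + 3.51 = 32.62 thousand (jobless and actively searching, or on temporary layoff).
Labor force = 521.94 + 32.62 = 554.56 thousand.
Not in labor force = 62.27 + 29.94 + 129.71 + 5.27 = 227.19 thousand (those not working and not actively searching are outside the labor force — including those who want a job but have given up searching).
Civilian working-age population = 554.56 + 227.19 = 781.75 thousand.
Unemployment rate = 32.62 / 554.56 = 5.88%.
Labor force participation rate = 554.56 / 781.75 = 70.94%.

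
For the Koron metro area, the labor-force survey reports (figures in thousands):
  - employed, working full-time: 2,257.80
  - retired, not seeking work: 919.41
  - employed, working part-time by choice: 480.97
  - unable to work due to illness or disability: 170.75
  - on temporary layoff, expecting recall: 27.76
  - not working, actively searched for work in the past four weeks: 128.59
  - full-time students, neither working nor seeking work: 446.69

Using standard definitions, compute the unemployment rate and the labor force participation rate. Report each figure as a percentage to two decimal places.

Unemployment rate ≈ 5.40%; labor force participation rate ≈ 65.32%.

Employed = 2,257.80 + 480.97 = 2,738.77 thousand.
Unemployed = 27.76 + 128.59 = 156.35 thousand (jobless and actively searching, or on temporary layoff).
Labor force = 2,738.77 + 156.35 = 2,895.12 thousand.
Not in labor force = 919.41 + 170.75 + 446.69 = 1,536.85 thousand (those not working and not actively searching are outside the labor force).
Civilian working-age population = 2,895.12 + 1,536.85 = 4,431.97 thousand.
Unemployment rate = 156.35 / 2,895.12 = 5.40%.
Labor force participation rate = 2,895.12 / 4,431.97 = 65.32%.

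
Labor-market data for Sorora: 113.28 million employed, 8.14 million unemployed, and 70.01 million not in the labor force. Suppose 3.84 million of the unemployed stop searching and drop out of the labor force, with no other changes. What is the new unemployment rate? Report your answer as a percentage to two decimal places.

Initially, labor force = 113.28 + 8.14 = 121.42 million, so u = 8.14/121.42 = 6.70%.
After the change, unemployed and labor force both fall by 3.84 → E = 113.28, U = 4.30, labor force = 117.58 million.
New unemployment rate = 4.30 / 117.58 = 3.66%.

New unemployment rate ≈ 3.66%.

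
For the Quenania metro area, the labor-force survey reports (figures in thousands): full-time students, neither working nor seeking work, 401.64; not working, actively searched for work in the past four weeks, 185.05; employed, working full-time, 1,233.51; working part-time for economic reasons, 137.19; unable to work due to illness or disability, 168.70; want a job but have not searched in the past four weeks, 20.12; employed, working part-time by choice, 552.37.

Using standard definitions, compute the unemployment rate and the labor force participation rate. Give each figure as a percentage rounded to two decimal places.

Employed = 1,233.51 + 137.19 + 552.37 = 1,923.07 thousand (anyone who worked, including part-time for economic reasons, counts as employed).
Unemployed = 185.05 thousand.
Labor force = 1,923.07 + 185.05 = 2,108.12 thousand.
Not in labor force = 401.64 + 168.70 + 20.12 = 590.46 thousand (those not working and not actively searching are outside the labor force — including those who want a job but have given up searching).
Civilian working-age population = 2,108.12 + 590.46 = 2,698.58 thousand.
Unemployment rate = 185.05 / 2,108.12 = 8.78%.
Labor force participation rate = 2,108.12 / 2,698.58 = 78.12%.

Unemployment rate ≈ 8.78%; labor force participation rate ≈ 78.12%.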